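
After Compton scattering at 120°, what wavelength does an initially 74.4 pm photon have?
78.0395 pm

Using the Compton formula: λ' = λ + λ_C(1 − cos θ)

For θ = 120°, cos θ = -1/2 (exact) = -0.5000, so:
1 − cos 120° = 1 − (-1/2) = 1.5000

Δλ = λ_C × 1.5000 = 2.4263 × 1.5000 = 3.6395 pm

λ' = 74.4 + 3.6395 = 78.0395 pm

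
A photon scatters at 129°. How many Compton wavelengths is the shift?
1.6293 λ_C

The Compton shift formula is:
Δλ = λ_C(1 - cos θ)

Dividing both sides by λ_C:
Δλ/λ_C = 1 - cos θ

For θ = 129°:
Δλ/λ_C = 1 - cos(129°)
Δλ/λ_C = 1 - -0.6293
Δλ/λ_C = 1.6293

This means the shift is 1.6293 × λ_C = 3.9532 pm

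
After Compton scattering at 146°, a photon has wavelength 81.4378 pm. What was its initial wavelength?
77.0000 pm

From λ' = λ + Δλ, we have λ = λ' - Δλ

First calculate the Compton shift:
Δλ = λ_C(1 - cos θ)
Δλ = 2.4263 × (1 - cos(146°))
Δλ = 2.4263 × 1.8290
Δλ = 4.4378 pm

Initial wavelength:
λ = λ' - Δλ
λ = 81.4378 - 4.4378
λ = 77.0000 pm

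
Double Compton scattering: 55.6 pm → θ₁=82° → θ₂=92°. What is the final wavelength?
60.1996 pm

Apply Compton shift twice:

First scattering at θ₁ = 82°:
Δλ₁ = λ_C(1 - cos(82°))
Δλ₁ = 2.4263 × 0.8608
Δλ₁ = 2.0886 pm

After first scattering:
λ₁ = 55.6 + 2.0886 = 57.6886 pm

Second scattering at θ₂ = 92°:
Δλ₂ = λ_C(1 - cos(92°))
Δλ₂ = 2.4263 × 1.0349
Δλ₂ = 2.5110 pm

Final wavelength:
λ₂ = 57.6886 + 2.5110 = 60.1996 pm

Total shift: Δλ_total = 2.0886 + 2.5110 = 4.5996 pm

(Intermediate values are shown rounded; full precision is carried through to the final answer.)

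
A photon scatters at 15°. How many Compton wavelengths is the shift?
0.0341 λ_C

The Compton shift formula is:
Δλ = λ_C(1 - cos θ)

Dividing both sides by λ_C:
Δλ/λ_C = 1 - cos θ

For θ = 15°:
Δλ/λ_C = 1 - cos(15°)
Δλ/λ_C = 1 - 0.9659
Δλ/λ_C = 0.0341

This means the shift is 0.0341 × λ_C = 0.0827 pm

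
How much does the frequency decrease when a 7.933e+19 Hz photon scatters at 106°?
3.572e+19 Hz (decrease)

Convert frequency to wavelength (c = 299792458 m/s):
λ₀ = c/f₀ = 299792458/7.933e+19 = 3.7790553e-12 m = 3.7791 pm

Calculate Compton shift:
Δλ = λ_C(1 - cos(106°)) = 3.0951 pm

Final wavelength:
λ' = λ₀ + Δλ = 3.7791 + 3.0951 = 6.8741 pm

Final frequency:
f' = c/λ' = 299792458/6.8741473e-12 = 4.3611585e+19 Hz

Frequency shift (decrease):
Δf = f₀ - f' = 7.933e+19 - 4.3611585e+19 = 3.572e+19 Hz

(Intermediate values are shown rounded; full precision is carried through to the final answer.)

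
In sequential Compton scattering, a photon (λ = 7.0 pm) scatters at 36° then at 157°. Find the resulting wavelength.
12.1231 pm

Apply Compton shift twice:

First scattering at θ₁ = 36°:
Δλ₁ = λ_C(1 - cos(36°))
Δλ₁ = 2.4263 × 0.1910
Δλ₁ = 0.4634 pm

After first scattering:
λ₁ = 7.0 + 0.4634 = 7.4634 pm

Second scattering at θ₂ = 157°:
Δλ₂ = λ_C(1 - cos(157°))
Δλ₂ = 2.4263 × 1.9205
Δλ₂ = 4.6597 pm

Final wavelength:
λ₂ = 7.4634 + 4.6597 = 12.1231 pm

Total shift: Δλ_total = 0.4634 + 4.6597 = 5.1231 pm

(Intermediate values are shown rounded; full precision is carried through to the final answer.)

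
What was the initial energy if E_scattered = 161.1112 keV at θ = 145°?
377.8002 keV

Convert final energy to wavelength (hc ≈ 1239.842 keV·pm):
λ' = hc/E' = 1239.842 / 161.1112 = 7.6956 pm

Calculate the Compton shift:
Δλ = λ_C(1 - cos(145°))
Δλ = 2.4263 × (1 - cos(145°))
Δλ = 4.4138 pm

Initial wavelength:
λ = λ' - Δλ = 7.6956 - 4.4138 = 3.2817 pm

Initial energy:
E = hc/λ = 1239.842 / 3.2817 = 377.8002 keV

(Intermediate values are shown rounded; full precision is carried through to the final answer.)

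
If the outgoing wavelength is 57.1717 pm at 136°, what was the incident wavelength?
53.0000 pm

From λ' = λ + Δλ, we have λ = λ' - Δλ

First calculate the Compton shift:
Δλ = λ_C(1 - cos θ)
Δλ = 2.4263 × (1 - cos(136°))
Δλ = 2.4263 × 1.7193
Δλ = 4.1717 pm

Initial wavelength:
λ = λ' - Δλ
λ = 57.1717 - 4.1717
λ = 53.0000 pm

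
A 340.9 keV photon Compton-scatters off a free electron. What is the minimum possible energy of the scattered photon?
146.0427 keV (at θ = 180°)

The scattered photon has minimum energy when its wavelength is maximum, i.e., when the Compton shift Δλ = λ_C(1 − cos θ) is maximum. This occurs at θ = 180° (backscattering), giving Δλ_max = 2λ_C = 4.8526 pm.

Initial wavelength: λ₀ = hc/E₀ = 3.6370 pm
Maximum final wavelength: λ'_max = λ₀ + 2λ_C = 3.6370 + 4.8526 = 8.4896 pm
Minimum final energy: E'_min = hc/λ'_max = 146.0427 keV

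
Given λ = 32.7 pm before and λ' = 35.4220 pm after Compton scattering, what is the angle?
97.00°

First find the wavelength shift:
Δλ = λ' - λ = 35.4220 - 32.7 = 2.7220 pm

Using Δλ = λ_C(1 - cos θ), with λ_C = h/(m_e·c) ≈ 2.42631024 pm:
cos θ = 1 - Δλ/λ_C
cos θ = 1 - 2.7220/2.42631024
cos θ = -0.121868

θ = arccos(-0.121868)
θ = 97.00°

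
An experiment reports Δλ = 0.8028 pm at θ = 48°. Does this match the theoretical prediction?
Yes, consistent

Calculate the expected shift for θ = 48°:

Δλ_expected = λ_C(1 - cos(48°))
Δλ_expected = 2.4263 × (1 - cos(48°))
Δλ_expected = 2.4263 × 0.3309
Δλ_expected = 0.8028 pm

Given shift: 0.8028 pm
Expected shift: 0.8028 pm
Difference: 0.0000 pm

The values match. This is consistent with Compton scattering at the stated angle.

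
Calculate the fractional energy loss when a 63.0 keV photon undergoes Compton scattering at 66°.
0.0682 (or 6.82%)

Calculate initial and final photon energies:

Initial: E₀ = 63.0 keV → λ₀ = 19.6800 pm
Compton shift: Δλ = 1.4394 pm
Final wavelength: λ' = 21.1195 pm
Final energy: E' = 58.7061 keV

Fractional energy loss:
(E₀ - E')/E₀ = (63.0000 - 58.7061)/63.0000
= 4.2939/63.0000
= 0.0682
= 6.82%

(Intermediate values are shown rounded; full precision is carried through to the final answer.)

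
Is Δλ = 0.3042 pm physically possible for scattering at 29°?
Yes, consistent

Calculate the expected shift for θ = 29°:

Δλ_expected = λ_C(1 - cos(29°))
Δλ_expected = 2.4263 × (1 - cos(29°))
Δλ_expected = 2.4263 × 0.1254
Δλ_expected = 0.3042 pm

Given shift: 0.3042 pm
Expected shift: 0.3042 pm
Difference: 0.0000 pm

The values match. This is consistent with Compton scattering at the stated angle.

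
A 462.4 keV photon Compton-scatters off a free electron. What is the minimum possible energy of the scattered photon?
164.5675 keV (at θ = 180°)

The scattered photon has minimum energy when its wavelength is maximum, i.e., when the Compton shift Δλ = λ_C(1 − cos θ) is maximum. This occurs at θ = 180° (backscattering), giving Δλ_max = 2λ_C = 4.8526 pm.

Initial wavelength: λ₀ = hc/E₀ = 2.6813 pm
Maximum final wavelength: λ'_max = λ₀ + 2λ_C = 2.6813 + 4.8526 = 7.5339 pm
Minimum final energy: E'_min = hc/λ'_max = 164.5675 keV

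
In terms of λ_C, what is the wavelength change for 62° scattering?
0.5305 λ_C

The Compton shift formula is:
Δλ = λ_C(1 - cos θ)

Dividing both sides by λ_C:
Δλ/λ_C = 1 - cos θ

For θ = 62°:
Δλ/λ_C = 1 - cos(62°)
Δλ/λ_C = 1 - 0.4695
Δλ/λ_C = 0.5305

This means the shift is 0.5305 × λ_C = 1.2872 pm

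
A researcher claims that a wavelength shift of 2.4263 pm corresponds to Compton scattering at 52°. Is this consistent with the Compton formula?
No, inconsistent

Calculate the expected shift for θ = 52°:

Δλ_expected = λ_C(1 - cos(52°))
Δλ_expected = 2.4263 × (1 - cos(52°))
Δλ_expected = 2.4263 × 0.3843
Δλ_expected = 0.9325 pm

Given shift: 2.4263 pm
Expected shift: 0.9325 pm
Difference: 1.4938 pm

The values do not match. The given shift corresponds to θ ≈ 90.0°, not 52°.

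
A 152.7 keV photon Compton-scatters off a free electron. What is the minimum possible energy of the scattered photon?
95.5777 keV (at θ = 180°)

The scattered photon has minimum energy when its wavelength is maximum, i.e., when the Compton shift Δλ = λ_C(1 − cos θ) is maximum. This occurs at θ = 180° (backscattering), giving Δλ_max = 2λ_C = 4.8526 pm.

Initial wavelength: λ₀ = hc/E₀ = 8.1195 pm
Maximum final wavelength: λ'_max = λ₀ + 2λ_C = 8.1195 + 4.8526 = 12.9721 pm
Minimum final energy: E'_min = hc/λ'_max = 95.5777 keV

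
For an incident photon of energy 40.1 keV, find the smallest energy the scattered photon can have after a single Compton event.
34.6602 keV (at θ = 180°)

The scattered photon has minimum energy when its wavelength is maximum, i.e., when the Compton shift Δλ = λ_C(1 − cos θ) is maximum. This occurs at θ = 180° (backscattering), giving Δλ_max = 2λ_C = 4.8526 pm.

Initial wavelength: λ₀ = hc/E₀ = 30.9188 pm
Maximum final wavelength: λ'_max = λ₀ + 2λ_C = 30.9188 + 4.8526 = 35.7714 pm
Minimum final energy: E'_min = hc/λ'_max = 34.6602 keV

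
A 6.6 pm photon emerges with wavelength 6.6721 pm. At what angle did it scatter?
14.00°

First find the wavelength shift:
Δλ = λ' - λ = 6.6721 - 6.6 = 0.0721 pm

Using Δλ = λ_C(1 - cos θ), with λ_C = h/(m_e·c) ≈ 2.42631024 pm:
cos θ = 1 - Δλ/λ_C
cos θ = 1 - 0.0721/2.42631024
cos θ = 0.970284

θ = arccos(0.970284)
θ = 14.00°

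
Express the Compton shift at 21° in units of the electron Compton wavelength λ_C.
0.0664 λ_C

The Compton shift formula is:
Δλ = λ_C(1 - cos θ)

Dividing both sides by λ_C:
Δλ/λ_C = 1 - cos θ

For θ = 21°:
Δλ/λ_C = 1 - cos(21°)
Δλ/λ_C = 1 - 0.9336
Δλ/λ_C = 0.0664

This means the shift is 0.0664 × λ_C = 0.1612 pm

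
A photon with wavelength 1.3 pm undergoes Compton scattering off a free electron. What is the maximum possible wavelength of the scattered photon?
6.1526 pm (at θ = 180°)

The Compton shift is Δλ = λ_C(1 − cos θ).

Since cos θ ranges from −1 to 1, the factor (1 − cos θ) ranges from 0 to 2; the maximum shift occurs at θ = 180° (backscattering):
Δλ_max = 2λ_C = 2 × 2.4263 pm = 4.8526 pm

Maximum scattered wavelength:
λ'_max = λ₀ + Δλ_max = 1.3 + 4.8526 = 6.1526 pm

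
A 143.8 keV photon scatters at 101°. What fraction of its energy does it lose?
0.2510 (or 25.10%)

Calculate initial and final photon energies:

Initial: E₀ = 143.8 keV → λ₀ = 8.6220 pm
Compton shift: Δλ = 2.8893 pm
Final wavelength: λ' = 11.5113 pm
Final energy: E' = 107.7069 keV

Fractional energy loss:
(E₀ - E')/E₀ = (143.8000 - 107.7069)/143.8000
= 36.0931/143.8000
= 0.2510
= 25.10%

(Intermediate values are shown rounded; full precision is carried through to the final answer.)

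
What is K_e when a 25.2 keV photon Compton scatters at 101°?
1.3978 keV

By energy conservation: K_e = E_initial - E_final

First find the scattered photon energy:
Initial wavelength: λ = hc/E = 49.2001 pm
Compton shift: Δλ = λ_C(1 - cos(101°)) = 2.8893 pm
Final wavelength: λ' = 49.2001 + 2.8893 = 52.0894 pm
Final photon energy: E' = hc/λ' = 23.8022 keV

Electron kinetic energy:
K_e = E - E' = 25.2000 - 23.8022 = 1.3978 keV

(Intermediate values are shown rounded; full precision is carried through to the final answer.)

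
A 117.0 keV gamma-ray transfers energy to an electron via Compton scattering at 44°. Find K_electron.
7.0645 keV

By energy conservation: K_e = E_initial - E_final

First find the scattered photon energy:
Initial wavelength: λ = hc/E = 10.5969 pm
Compton shift: Δλ = λ_C(1 - cos(44°)) = 0.6810 pm
Final wavelength: λ' = 10.5969 + 0.6810 = 11.2779 pm
Final photon energy: E' = hc/λ' = 109.9355 keV

Electron kinetic energy:
K_e = E - E' = 117.0000 - 109.9355 = 7.0645 keV

(Intermediate values are shown rounded; full precision is carried through to the final answer.)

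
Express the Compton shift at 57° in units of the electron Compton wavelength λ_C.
0.4554 λ_C

The Compton shift formula is:
Δλ = λ_C(1 - cos θ)

Dividing both sides by λ_C:
Δλ/λ_C = 1 - cos θ

For θ = 57°:
Δλ/λ_C = 1 - cos(57°)
Δλ/λ_C = 1 - 0.5446
Δλ/λ_C = 0.4554

This means the shift is 0.4554 × λ_C = 1.1048 pm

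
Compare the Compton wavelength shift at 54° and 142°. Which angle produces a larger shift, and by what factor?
142° produces the larger shift by a factor of 4.338

Calculate both shifts using Δλ = λ_C(1 - cos θ):

For θ₁ = 54°:
Δλ₁ = 2.4263 × (1 - cos(54°))
Δλ₁ = 2.4263 × 0.4122
Δλ₁ = 1.0002 pm

For θ₂ = 142°:
Δλ₂ = 2.4263 × (1 - cos(142°))
Δλ₂ = 2.4263 × 1.7880
Δλ₂ = 4.3383 pm

The 142° angle produces the larger shift.
Ratio: 4.3383/1.0002 = 4.338

(Intermediate values are shown rounded; full precision is carried through to the final answer.)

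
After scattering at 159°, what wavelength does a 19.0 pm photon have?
23.6915 pm

Using the Compton scattering formula:
λ' = λ + Δλ = λ + λ_C(1 - cos θ)

Given:
- Initial wavelength λ = 19.0 pm
- Scattering angle θ = 159°
- Compton wavelength λ_C ≈ 2.4263 pm

Calculate the shift:
Δλ = 2.4263 × (1 - cos(159°))
Δλ = 2.4263 × 1.9336
Δλ = 4.6915 pm

Final wavelength:
λ' = 19.0 + 4.6915 = 23.6915 pm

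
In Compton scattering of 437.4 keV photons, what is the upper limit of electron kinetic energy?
276.1133 keV

Maximum energy transfer occurs at θ = 180° (backscattering).

Initial photon: E₀ = 437.4 keV → λ₀ = 2.8346 pm

Maximum Compton shift (at 180°):
Δλ_max = 2λ_C = 2 × 2.4263 = 4.8526 pm

Final wavelength:
λ' = 2.8346 + 4.8526 = 7.6872 pm

Minimum photon energy (maximum energy to electron):
E'_min = hc/λ' = 161.2867 keV

Maximum electron kinetic energy:
K_max = E₀ - E'_min = 437.4000 - 161.2867 = 276.1133 keV

(Intermediate values are shown rounded; full precision is carried through to the final answer.)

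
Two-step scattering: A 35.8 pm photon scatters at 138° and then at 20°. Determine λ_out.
40.1757 pm

Apply Compton shift twice:

First scattering at θ₁ = 138°:
Δλ₁ = λ_C(1 - cos(138°))
Δλ₁ = 2.4263 × 1.7431
Δλ₁ = 4.2294 pm

After first scattering:
λ₁ = 35.8 + 4.2294 = 40.0294 pm

Second scattering at θ₂ = 20°:
Δλ₂ = λ_C(1 - cos(20°))
Δλ₂ = 2.4263 × 0.0603
Δλ₂ = 0.1463 pm

Final wavelength:
λ₂ = 40.0294 + 0.1463 = 40.1757 pm

Total shift: Δλ_total = 4.2294 + 0.1463 = 4.3757 pm

(Intermediate values are shown rounded; full precision is carried through to the final answer.)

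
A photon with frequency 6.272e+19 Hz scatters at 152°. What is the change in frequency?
3.065e+19 Hz (decrease)

Convert frequency to wavelength (c = 299792458 m/s):
λ₀ = c/f₀ = 299792458/6.272e+19 = 4.7798542e-12 m = 4.7799 pm

Calculate Compton shift:
Δλ = λ_C(1 - cos(152°)) = 4.5686 pm

Final wavelength:
λ' = λ₀ + Δλ = 4.7799 + 4.5686 = 9.3485 pm

Final frequency:
f' = c/λ' = 299792458/9.3484693e-12 = 3.2068615e+19 Hz

Frequency shift (decrease):
Δf = f₀ - f' = 6.272e+19 - 3.2068615e+19 = 3.065e+19 Hz

(Intermediate values are shown rounded; full precision is carried through to the final answer.)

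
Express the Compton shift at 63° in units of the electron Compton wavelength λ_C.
0.5460 λ_C

The Compton shift formula is:
Δλ = λ_C(1 - cos θ)

Dividing both sides by λ_C:
Δλ/λ_C = 1 - cos θ

For θ = 63°:
Δλ/λ_C = 1 - cos(63°)
Δλ/λ_C = 1 - 0.4540
Δλ/λ_C = 0.5460

This means the shift is 0.5460 × λ_C = 1.3248 pm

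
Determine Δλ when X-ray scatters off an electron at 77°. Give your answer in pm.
1.8805 pm

Using the Compton scattering formula:
Δλ = λ_C(1 - cos θ)

where λ_C = h/(m_e·c) ≈ 2.4263 pm is the Compton wavelength of an electron.

For θ = 77°:
cos(77°) = 0.2250
1 - cos(77°) = 0.7750

Δλ = 2.4263 × 0.7750
Δλ = 1.8805 pm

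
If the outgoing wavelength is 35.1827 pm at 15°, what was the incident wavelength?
35.1000 pm

From λ' = λ + Δλ, we have λ = λ' - Δλ

First calculate the Compton shift:
Δλ = λ_C(1 - cos θ)
Δλ = 2.4263 × (1 - cos(15°))
Δλ = 2.4263 × 0.0341
Δλ = 0.0827 pm

Initial wavelength:
λ = λ' - Δλ
λ = 35.1827 - 0.0827
λ = 35.1000 pm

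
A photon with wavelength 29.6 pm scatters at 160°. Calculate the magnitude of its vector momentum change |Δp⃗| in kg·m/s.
4.1070e-23 kg·m/s

Photon momentum magnitude is p = h/λ.

Initial momentum:
p₀ = h/λ = 6.6261e-34/2.9600e-11 = 2.2385e-23 kg·m/s

After scattering:
λ' = λ + Δλ = 29.6 + 4.7063 = 34.3063 pm
p' = h/λ' = 6.6261e-34/3.4306e-11 = 1.9314e-23 kg·m/s

Momentum is a vector; the scattered photon's direction makes angle θ = 160° with the incident direction. The magnitude of the vector change Δp⃗ = p⃗₀ − p⃗' is found from the law of cosines:
|Δp⃗|² = p₀² + p'² − 2p₀p'cos θ
|Δp⃗|² = (2.2385e-23)² + (1.9314e-23)² − 2·2.2385e-23·1.9314e-23·cos(160°)
|Δp⃗| = 4.1070e-23 kg·m/s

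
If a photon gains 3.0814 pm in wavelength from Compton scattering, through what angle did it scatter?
105.66°

From the Compton formula Δλ = λ_C(1 - cos θ), we can solve for θ:

cos θ = 1 - Δλ/λ_C

Given:
- Δλ = 3.0814 pm
- λ_C = h/(m_e·c) ≈ 2.42631024 pm

cos θ = 1 - 3.0814/2.42631024
cos θ = 1 - 1.269994
cos θ = -0.269994

θ = arccos(-0.269994)
θ = 105.66°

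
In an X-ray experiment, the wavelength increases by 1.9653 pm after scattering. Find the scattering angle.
79.05°

From the Compton formula Δλ = λ_C(1 - cos θ), we can solve for θ:

cos θ = 1 - Δλ/λ_C

Given:
- Δλ = 1.9653 pm
- λ_C = h/(m_e·c) ≈ 2.42631024 pm

cos θ = 1 - 1.9653/2.42631024
cos θ = 1 - 0.809995
cos θ = 0.190005

θ = arccos(0.190005)
θ = 79.05°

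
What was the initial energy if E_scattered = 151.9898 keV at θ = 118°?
269.9999 keV

Convert final energy to wavelength (hc ≈ 1239.842 keV·pm):
λ' = hc/E' = 1239.842 / 151.9898 = 8.1574 pm

Calculate the Compton shift:
Δλ = λ_C(1 - cos(118°))
Δλ = 2.4263 × (1 - cos(118°))
Δλ = 3.5654 pm

Initial wavelength:
λ = λ' - Δλ = 8.1574 - 3.5654 = 4.5920 pm

Initial energy:
E = hc/λ = 1239.842 / 4.5920 = 269.9999 keV

(Intermediate values are shown rounded; full precision is carried through to the final answer.)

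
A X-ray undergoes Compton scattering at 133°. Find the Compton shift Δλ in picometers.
4.0810 pm

Using the Compton scattering formula:
Δλ = λ_C(1 - cos θ)

where λ_C = h/(m_e·c) ≈ 2.4263 pm is the Compton wavelength of an electron.

For θ = 133°:
cos(133°) = -0.6820
1 - cos(133°) = 1.6820

Δλ = 2.4263 × 1.6820
Δλ = 4.0810 pm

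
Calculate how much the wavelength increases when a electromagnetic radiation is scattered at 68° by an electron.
1.5174 pm

Using the Compton scattering formula:
Δλ = λ_C(1 - cos θ)

where λ_C = h/(m_e·c) ≈ 2.4263 pm is the Compton wavelength of an electron.

For θ = 68°:
cos(68°) = 0.3746
1 - cos(68°) = 0.6254

Δλ = 2.4263 × 0.6254
Δλ = 1.5174 pm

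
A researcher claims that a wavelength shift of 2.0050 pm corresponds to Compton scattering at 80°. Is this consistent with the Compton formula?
Yes, consistent

Calculate the expected shift for θ = 80°:

Δλ_expected = λ_C(1 - cos(80°))
Δλ_expected = 2.4263 × (1 - cos(80°))
Δλ_expected = 2.4263 × 0.8264
Δλ_expected = 2.0050 pm

Given shift: 2.0050 pm
Expected shift: 2.0050 pm
Difference: 0.0000 pm

The values match. This is consistent with Compton scattering at the stated angle.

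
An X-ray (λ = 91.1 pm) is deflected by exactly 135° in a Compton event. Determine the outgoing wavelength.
95.2420 pm

Using the Compton formula: λ' = λ + λ_C(1 − cos θ)

For θ = 135°, cos θ = -√2/2 (exact) ≈ -0.7071, so:
1 − cos 135° = 1 − (-√2/2) ≈ 1.7071

Δλ = λ_C × 1.7071 = 2.4263 × 1.7071 = 4.1420 pm

λ' = 91.1 + 4.1420 = 95.2420 pm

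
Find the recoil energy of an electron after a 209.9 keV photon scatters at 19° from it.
4.5945 keV

By energy conservation: K_e = E_initial - E_final

First find the scattered photon energy:
Initial wavelength: λ = hc/E = 5.9068 pm
Compton shift: Δλ = λ_C(1 - cos(19°)) = 0.1322 pm
Final wavelength: λ' = 5.9068 + 0.1322 = 6.0390 pm
Final photon energy: E' = hc/λ' = 205.3055 keV

Electron kinetic energy:
K_e = E - E' = 209.9000 - 205.3055 = 4.5945 keV

(Intermediate values are shown rounded; full precision is carried through to the final answer.)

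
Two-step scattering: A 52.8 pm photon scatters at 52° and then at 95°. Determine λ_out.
56.3703 pm

Apply Compton shift twice:

First scattering at θ₁ = 52°:
Δλ₁ = λ_C(1 - cos(52°))
Δλ₁ = 2.4263 × 0.3843
Δλ₁ = 0.9325 pm

After first scattering:
λ₁ = 52.8 + 0.9325 = 53.7325 pm

Second scattering at θ₂ = 95°:
Δλ₂ = λ_C(1 - cos(95°))
Δλ₂ = 2.4263 × 1.0872
Δλ₂ = 2.6378 pm

Final wavelength:
λ₂ = 53.7325 + 2.6378 = 56.3703 pm

Total shift: Δλ_total = 0.9325 + 2.6378 = 3.5703 pm

(Intermediate values are shown rounded; full precision is carried through to the final answer.)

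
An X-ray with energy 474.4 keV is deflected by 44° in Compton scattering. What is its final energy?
376.3411 keV

First convert energy to wavelength:
λ = hc/E, with hc ≈ 1239.842 keV·pm (i.e. 1239.842 eV·nm)

For E = 474.4 keV = 474400 eV:
λ = 1239.842 keV·pm / 474.4 keV
λ = 2.6135 pm

Calculate the Compton shift:
Δλ = λ_C(1 - cos(44°)) = 2.4263 × 0.2807
Δλ = 0.6810 pm

Final wavelength:
λ' = 2.6135 + 0.6810 = 3.2945 pm

Final energy:
E' = hc/λ' = 1239.842 / 3.2945 = 376.3411 keV

(Intermediate values are shown rounded; full precision is carried through to the final answer.)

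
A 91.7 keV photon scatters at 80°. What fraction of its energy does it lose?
0.1291 (or 12.91%)

Calculate initial and final photon energies:

Initial: E₀ = 91.7 keV → λ₀ = 13.5206 pm
Compton shift: Δλ = 2.0050 pm
Final wavelength: λ' = 15.5256 pm
Final energy: E' = 79.8578 keV

Fractional energy loss:
(E₀ - E')/E₀ = (91.7000 - 79.8578)/91.7000
= 11.8422/91.7000
= 0.1291
= 12.91%

(Intermediate values are shown rounded; full precision is carried through to the final answer.)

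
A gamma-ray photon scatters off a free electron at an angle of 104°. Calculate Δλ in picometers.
3.0133 pm

Using the Compton scattering formula:
Δλ = λ_C(1 - cos θ)

where λ_C = h/(m_e·c) ≈ 2.4263 pm is the Compton wavelength of an electron.

For θ = 104°:
cos(104°) = -0.2419
1 - cos(104°) = 1.2419

Δλ = 2.4263 × 1.2419
Δλ = 3.0133 pm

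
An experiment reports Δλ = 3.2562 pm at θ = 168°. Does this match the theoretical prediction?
No, inconsistent

Calculate the expected shift for θ = 168°:

Δλ_expected = λ_C(1 - cos(168°))
Δλ_expected = 2.4263 × (1 - cos(168°))
Δλ_expected = 2.4263 × 1.9781
Δλ_expected = 4.7996 pm

Given shift: 3.2562 pm
Expected shift: 4.7996 pm
Difference: 1.5434 pm

The values do not match. The given shift corresponds to θ ≈ 110.0°, not 168°.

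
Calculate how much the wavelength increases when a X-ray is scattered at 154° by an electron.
4.6071 pm

Using the Compton scattering formula:
Δλ = λ_C(1 - cos θ)

where λ_C = h/(m_e·c) ≈ 2.4263 pm is the Compton wavelength of an electron.

For θ = 154°:
cos(154°) = -0.8988
1 - cos(154°) = 1.8988

Δλ = 2.4263 × 1.8988
Δλ = 4.6071 pm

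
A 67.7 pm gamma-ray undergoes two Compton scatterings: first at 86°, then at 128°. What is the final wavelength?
73.8772 pm

Apply Compton shift twice:

First scattering at θ₁ = 86°:
Δλ₁ = λ_C(1 - cos(86°))
Δλ₁ = 2.4263 × 0.9302
Δλ₁ = 2.2571 pm

After first scattering:
λ₁ = 67.7 + 2.2571 = 69.9571 pm

Second scattering at θ₂ = 128°:
Δλ₂ = λ_C(1 - cos(128°))
Δλ₂ = 2.4263 × 1.6157
Δλ₂ = 3.9201 pm

Final wavelength:
λ₂ = 69.9571 + 3.9201 = 73.8772 pm

Total shift: Δλ_total = 2.2571 + 3.9201 = 6.1772 pm

(Intermediate values are shown rounded; full precision is carried through to the final answer.)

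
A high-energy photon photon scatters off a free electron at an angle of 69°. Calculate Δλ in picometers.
1.5568 pm

Using the Compton scattering formula:
Δλ = λ_C(1 - cos θ)

where λ_C = h/(m_e·c) ≈ 2.4263 pm is the Compton wavelength of an electron.

For θ = 69°:
cos(69°) = 0.3584
1 - cos(69°) = 0.6416

Δλ = 2.4263 × 0.6416
Δλ = 1.5568 pm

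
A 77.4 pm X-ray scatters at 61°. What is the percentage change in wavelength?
1.6150%

Calculate the Compton shift:
Δλ = λ_C(1 - cos(61°))
Δλ = 2.4263 × (1 - cos(61°))
Δλ = 2.4263 × 0.5152
Δλ = 1.2500 pm

Percentage change:
(Δλ/λ₀) × 100 = (1.2500/77.4) × 100
= 1.6150%

(Intermediate values are shown rounded; full precision is carried through to the final answer.)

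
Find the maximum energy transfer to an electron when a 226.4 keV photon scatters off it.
106.3644 keV

Maximum energy transfer occurs at θ = 180° (backscattering).

Initial photon: E₀ = 226.4 keV → λ₀ = 5.4763 pm

Maximum Compton shift (at 180°):
Δλ_max = 2λ_C = 2 × 2.4263 = 4.8526 pm

Final wavelength:
λ' = 5.4763 + 4.8526 = 10.3290 pm

Minimum photon energy (maximum energy to electron):
E'_min = hc/λ' = 120.0356 keV

Maximum electron kinetic energy:
K_max = E₀ - E'_min = 226.4000 - 120.0356 = 106.3644 keV

(Intermediate values are shown rounded; full precision is carried through to the final answer.)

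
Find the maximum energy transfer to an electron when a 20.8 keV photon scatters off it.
1.5658 keV

Maximum energy transfer occurs at θ = 180° (backscattering).

Initial photon: E₀ = 20.8 keV → λ₀ = 59.6078 pm

Maximum Compton shift (at 180°):
Δλ_max = 2λ_C = 2 × 2.4263 = 4.8526 pm

Final wavelength:
λ' = 59.6078 + 4.8526 = 64.4604 pm

Minimum photon energy (maximum energy to electron):
E'_min = hc/λ' = 19.2342 keV

Maximum electron kinetic energy:
K_max = E₀ - E'_min = 20.8000 - 19.2342 = 1.5658 keV

(Intermediate values are shown rounded; full precision is carried through to the final answer.)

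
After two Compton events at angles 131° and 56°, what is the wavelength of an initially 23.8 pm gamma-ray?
28.8876 pm

Apply Compton shift twice:

First scattering at θ₁ = 131°:
Δλ₁ = λ_C(1 - cos(131°))
Δλ₁ = 2.4263 × 1.6561
Δλ₁ = 4.0181 pm

After first scattering:
λ₁ = 23.8 + 4.0181 = 27.8181 pm

Second scattering at θ₂ = 56°:
Δλ₂ = λ_C(1 - cos(56°))
Δλ₂ = 2.4263 × 0.4408
Δλ₂ = 1.0695 pm

Final wavelength:
λ₂ = 27.8181 + 1.0695 = 28.8876 pm

Total shift: Δλ_total = 4.0181 + 1.0695 = 5.0876 pm

(Intermediate values are shown rounded; full precision is carried through to the final answer.)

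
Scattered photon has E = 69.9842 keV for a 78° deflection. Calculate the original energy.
78.5000 keV

Convert final energy to wavelength (hc ≈ 1239.842 keV·pm):
λ' = hc/E' = 1239.842 / 69.9842 = 17.7160 pm

Calculate the Compton shift:
Δλ = λ_C(1 - cos(78°))
Δλ = 2.4263 × (1 - cos(78°))
Δλ = 1.9219 pm

Initial wavelength:
λ = λ' - Δλ = 17.7160 - 1.9219 = 15.7942 pm

Initial energy:
E = hc/λ = 1239.842 / 15.7942 = 78.5000 keV

(Intermediate values are shown rounded; full precision is carried through to the final answer.)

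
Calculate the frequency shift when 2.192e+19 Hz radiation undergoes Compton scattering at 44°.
1.040e+18 Hz (decrease)

Convert frequency to wavelength (c = 299792458 m/s):
λ₀ = c/f₀ = 299792458/2.192e+19 = 1.3676663e-11 m = 13.6767 pm

Calculate Compton shift:
Δλ = λ_C(1 - cos(44°)) = 0.6810 pm

Final wavelength:
λ' = λ₀ + Δλ = 13.6767 + 0.6810 = 14.3576 pm

Final frequency:
f' = c/λ' = 299792458/1.4357632e-11 = 2.0880355e+19 Hz

Frequency shift (decrease):
Δf = f₀ - f' = 2.192e+19 - 2.0880355e+19 = 1.040e+18 Hz

(Intermediate values are shown rounded; full precision is carried through to the final answer.)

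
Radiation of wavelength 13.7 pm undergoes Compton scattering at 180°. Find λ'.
18.5526 pm

Using the Compton formula: λ' = λ + λ_C(1 − cos θ)

For θ = 180°, cos θ = -1 (exact) = -1.0000, so:
1 − cos 180° = 1 − (-1) = 2.0000

Δλ = λ_C × 2.0000 = 2.4263 × 2.0000 = 4.8526 pm

λ' = 13.7 + 4.8526 = 18.5526 pm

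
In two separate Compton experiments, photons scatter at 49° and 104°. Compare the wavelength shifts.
104° produces the larger shift by a factor of 3.611

Calculate both shifts using Δλ = λ_C(1 - cos θ):

For θ₁ = 49°:
Δλ₁ = 2.4263 × (1 - cos(49°))
Δλ₁ = 2.4263 × 0.3439
Δλ₁ = 0.8345 pm

For θ₂ = 104°:
Δλ₂ = 2.4263 × (1 - cos(104°))
Δλ₂ = 2.4263 × 1.2419
Δλ₂ = 3.0133 pm

The 104° angle produces the larger shift.
Ratio: 3.0133/0.8345 = 3.611

(Intermediate values are shown rounded; full precision is carried through to the final answer.)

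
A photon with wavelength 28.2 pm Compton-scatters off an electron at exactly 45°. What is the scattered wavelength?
28.9106 pm

Using the Compton formula: λ' = λ + λ_C(1 − cos θ)

For θ = 45°, cos θ = √2/2 (exact) ≈ 0.7071, so:
1 − cos 45° = 1 − (√2/2) ≈ 0.2929

Δλ = λ_C × 0.2929 = 2.4263 × 0.2929 = 0.7106 pm

λ' = 28.2 + 0.7106 = 28.9106 pm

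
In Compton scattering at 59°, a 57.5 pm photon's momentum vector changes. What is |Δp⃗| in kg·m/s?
1.1237e-23 kg·m/s

Photon momentum magnitude is p = h/λ.

Initial momentum:
p₀ = h/λ = 6.6261e-34/5.7500e-11 = 1.1524e-23 kg·m/s

After scattering:
λ' = λ + Δλ = 57.5 + 1.1767 = 58.6767 pm
p' = h/λ' = 6.6261e-34/5.8677e-11 = 1.1293e-23 kg·m/s

Momentum is a vector; the scattered photon's direction makes angle θ = 59° with the incident direction. The magnitude of the vector change Δp⃗ = p⃗₀ − p⃗' is found from the law of cosines:
|Δp⃗|² = p₀² + p'² − 2p₀p'cos θ
|Δp⃗|² = (1.1524e-23)² + (1.1293e-23)² − 2·1.1524e-23·1.1293e-23·cos(59°)
|Δp⃗| = 1.1237e-23 kg·m/s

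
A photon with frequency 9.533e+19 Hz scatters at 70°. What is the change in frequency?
3.210e+19 Hz (decrease)

Convert frequency to wavelength (c = 299792458 m/s):
λ₀ = c/f₀ = 299792458/9.533e+19 = 3.1447861e-12 m = 3.1448 pm

Calculate Compton shift:
Δλ = λ_C(1 - cos(70°)) = 1.5965 pm

Final wavelength:
λ' = λ₀ + Δλ = 3.1448 + 1.5965 = 4.7412 pm

Final frequency:
f' = c/λ' = 299792458/4.7412494e-12 = 6.3230688e+19 Hz

Frequency shift (decrease):
Δf = f₀ - f' = 9.533e+19 - 6.3230688e+19 = 3.210e+19 Hz

(Intermediate values are shown rounded; full precision is carried through to the final answer.)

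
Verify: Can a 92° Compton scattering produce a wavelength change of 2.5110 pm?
Yes, consistent

Calculate the expected shift for θ = 92°:

Δλ_expected = λ_C(1 - cos(92°))
Δλ_expected = 2.4263 × (1 - cos(92°))
Δλ_expected = 2.4263 × 1.0349
Δλ_expected = 2.5110 pm

Given shift: 2.5110 pm
Expected shift: 2.5110 pm
Difference: 0.0000 pm

The values match. This is consistent with Compton scattering at the stated angle.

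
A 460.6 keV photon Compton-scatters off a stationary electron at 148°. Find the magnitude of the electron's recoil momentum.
3.2814e-22 kg·m/s

The electron is initially at rest, so by conservation of momentum:
p⃗_e = p⃗₀ − p⃗'  (incident photon momentum minus scattered photon momentum)

Photon momentum magnitudes (p = h/λ = E/c):
λ₀ = hc/E₀ = 2.6918 pm → p₀ = h/λ₀ = 2.4616e-22 kg·m/s
Δλ = λ_C(1 − cos 148°) = 4.4839 pm
λ' = 7.1757 pm → p' = h/λ' = 9.2340e-23 kg·m/s

The scattered photon makes angle θ = 148° with the incident direction, so by the law of cosines:
|p⃗_e|² = p₀² + p'² − 2p₀p'cos θ
|p⃗_e|² = (2.4616e-22)² + (9.2340e-23)² − 2·2.4616e-22·9.2340e-23·cos(148°)
|p⃗_e| = 3.2814e-22 kg·m/s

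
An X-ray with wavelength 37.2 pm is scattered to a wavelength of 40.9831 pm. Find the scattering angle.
124.00°

First find the wavelength shift:
Δλ = λ' - λ = 40.9831 - 37.2 = 3.7831 pm

Using Δλ = λ_C(1 - cos θ), with λ_C = h/(m_e·c) ≈ 2.42631024 pm:
cos θ = 1 - Δλ/λ_C
cos θ = 1 - 3.7831/2.42631024
cos θ = -0.559199

θ = arccos(-0.559199)
θ = 124.00°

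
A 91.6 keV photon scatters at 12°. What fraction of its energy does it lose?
0.0039 (or 0.39%)

Calculate initial and final photon energies:

Initial: E₀ = 91.6 keV → λ₀ = 13.5354 pm
Compton shift: Δλ = 0.0530 pm
Final wavelength: λ' = 13.5884 pm
Final energy: E' = 91.2426 keV

Fractional energy loss:
(E₀ - E')/E₀ = (91.6000 - 91.2426)/91.6000
= 0.3574/91.6000
= 0.0039
= 0.39%

(Intermediate values are shown rounded; full precision is carried through to the final answer.)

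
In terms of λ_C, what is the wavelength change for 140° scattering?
1.7660 λ_C

The Compton shift formula is:
Δλ = λ_C(1 - cos θ)

Dividing both sides by λ_C:
Δλ/λ_C = 1 - cos θ

For θ = 140°:
Δλ/λ_C = 1 - cos(140°)
Δλ/λ_C = 1 - -0.7660
Δλ/λ_C = 1.7660

This means the shift is 1.7660 × λ_C = 4.2850 pm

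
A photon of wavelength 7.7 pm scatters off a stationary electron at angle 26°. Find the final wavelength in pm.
7.9456 pm

Using the Compton scattering formula:
λ' = λ + Δλ = λ + λ_C(1 - cos θ)

Given:
- Initial wavelength λ = 7.7 pm
- Scattering angle θ = 26°
- Compton wavelength λ_C ≈ 2.4263 pm

Calculate the shift:
Δλ = 2.4263 × (1 - cos(26°))
Δλ = 2.4263 × 0.1012
Δλ = 0.2456 pm

Final wavelength:
λ' = 7.7 + 0.2456 = 7.9456 pm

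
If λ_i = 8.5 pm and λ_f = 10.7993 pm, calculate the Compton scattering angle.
87.00°

First find the wavelength shift:
Δλ = λ' - λ = 10.7993 - 8.5 = 2.2993 pm

Using Δλ = λ_C(1 - cos θ), with λ_C = h/(m_e·c) ≈ 2.42631024 pm:
cos θ = 1 - Δλ/λ_C
cos θ = 1 - 2.2993/2.42631024
cos θ = 0.052347

θ = arccos(0.052347)
θ = 87.00°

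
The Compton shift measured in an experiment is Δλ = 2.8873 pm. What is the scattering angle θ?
100.95°

From the Compton formula Δλ = λ_C(1 - cos θ), we can solve for θ:

cos θ = 1 - Δλ/λ_C

Given:
- Δλ = 2.8873 pm
- λ_C = h/(m_e·c) ≈ 2.42631024 pm

cos θ = 1 - 2.8873/2.42631024
cos θ = 1 - 1.189996
cos θ = -0.189996

θ = arccos(-0.189996)
θ = 100.95°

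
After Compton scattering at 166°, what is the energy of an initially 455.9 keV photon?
165.3101 keV

First convert energy to wavelength:
λ = hc/E, with hc ≈ 1239.842 keV·pm (i.e. 1239.842 eV·nm)

For E = 455.9 keV = 455900 eV:
λ = 1239.842 keV·pm / 455.9 keV
λ = 2.7195 pm

Calculate the Compton shift:
Δλ = λ_C(1 - cos(166°)) = 2.4263 × 1.9703
Δλ = 4.7805 pm

Final wavelength:
λ' = 2.7195 + 4.7805 = 7.5001 pm

Final energy:
E' = hc/λ' = 1239.842 / 7.5001 = 165.3101 keV

(Intermediate values are shown rounded; full precision is carried through to the final answer.)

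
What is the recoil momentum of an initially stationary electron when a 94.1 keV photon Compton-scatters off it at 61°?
4.8980e-23 kg·m/s

The electron is initially at rest, so by conservation of momentum:
p⃗_e = p⃗₀ − p⃗'  (incident photon momentum minus scattered photon momentum)

Photon momentum magnitudes (p = h/λ = E/c):
λ₀ = hc/E₀ = 13.1758 pm → p₀ = h/λ₀ = 5.0290e-23 kg·m/s
Δλ = λ_C(1 − cos 61°) = 1.2500 pm
λ' = 14.4258 pm → p' = h/λ' = 4.5932e-23 kg·m/s

The scattered photon makes angle θ = 61° with the incident direction, so by the law of cosines:
|p⃗_e|² = p₀² + p'² − 2p₀p'cos θ
|p⃗_e|² = (5.0290e-23)² + (4.5932e-23)² − 2·5.0290e-23·4.5932e-23·cos(61°)
|p⃗_e| = 4.8980e-23 kg·m/s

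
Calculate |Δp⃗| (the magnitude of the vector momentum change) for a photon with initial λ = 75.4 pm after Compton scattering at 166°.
1.6925e-23 kg·m/s

Photon momentum magnitude is p = h/λ.

Initial momentum:
p₀ = h/λ = 6.6261e-34/7.5400e-11 = 8.7879e-24 kg·m/s

After scattering:
λ' = λ + Δλ = 75.4 + 4.7805 = 80.1805 pm
p' = h/λ' = 6.6261e-34/8.0181e-11 = 8.2639e-24 kg·m/s

Momentum is a vector; the scattered photon's direction makes angle θ = 166° with the incident direction. The magnitude of the vector change Δp⃗ = p⃗₀ − p⃗' is found from the law of cosines:
|Δp⃗|² = p₀² + p'² − 2p₀p'cos θ
|Δp⃗|² = (8.7879e-24)² + (8.2639e-24)² − 2·8.7879e-24·8.2639e-24·cos(166°)
|Δp⃗| = 1.6925e-23 kg·m/s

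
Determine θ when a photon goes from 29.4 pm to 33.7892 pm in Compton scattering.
144.00°

First find the wavelength shift:
Δλ = λ' - λ = 33.7892 - 29.4 = 4.3892 pm

Using Δλ = λ_C(1 - cos θ), with λ_C = h/(m_e·c) ≈ 2.42631024 pm:
cos θ = 1 - Δλ/λ_C
cos θ = 1 - 4.3892/2.42631024
cos θ = -0.809002

θ = arccos(-0.809002)
θ = 144.00°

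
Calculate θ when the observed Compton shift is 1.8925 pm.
77.29°

From the Compton formula Δλ = λ_C(1 - cos θ), we can solve for θ:

cos θ = 1 - Δλ/λ_C

Given:
- Δλ = 1.8925 pm
- λ_C = h/(m_e·c) ≈ 2.42631024 pm

cos θ = 1 - 1.8925/2.42631024
cos θ = 1 - 0.779991
cos θ = 0.220009

θ = arccos(0.220009)
θ = 77.29°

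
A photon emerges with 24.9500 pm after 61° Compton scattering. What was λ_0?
23.7000 pm

From λ' = λ + Δλ, we have λ = λ' - Δλ

First calculate the Compton shift:
Δλ = λ_C(1 - cos θ)
Δλ = 2.4263 × (1 - cos(61°))
Δλ = 2.4263 × 0.5152
Δλ = 1.2500 pm

Initial wavelength:
λ = λ' - Δλ
λ = 24.9500 - 1.2500
λ = 23.7000 pm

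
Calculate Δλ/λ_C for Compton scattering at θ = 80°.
0.8264 λ_C

The Compton shift formula is:
Δλ = λ_C(1 - cos θ)

Dividing both sides by λ_C:
Δλ/λ_C = 1 - cos θ

For θ = 80°:
Δλ/λ_C = 1 - cos(80°)
Δλ/λ_C = 1 - 0.1736
Δλ/λ_C = 0.8264

This means the shift is 0.8264 × λ_C = 2.0050 pm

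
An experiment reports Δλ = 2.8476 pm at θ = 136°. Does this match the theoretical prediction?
No, inconsistent

Calculate the expected shift for θ = 136°:

Δλ_expected = λ_C(1 - cos(136°))
Δλ_expected = 2.4263 × (1 - cos(136°))
Δλ_expected = 2.4263 × 1.7193
Δλ_expected = 4.1717 pm

Given shift: 2.8476 pm
Expected shift: 4.1717 pm
Difference: 1.3240 pm

The values do not match. The given shift corresponds to θ ≈ 100.0°, not 136°.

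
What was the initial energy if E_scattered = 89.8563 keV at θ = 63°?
99.4000 keV

Convert final energy to wavelength (hc ≈ 1239.842 keV·pm):
λ' = hc/E' = 1239.842 / 89.8563 = 13.7981 pm

Calculate the Compton shift:
Δλ = λ_C(1 - cos(63°))
Δλ = 2.4263 × (1 - cos(63°))
Δλ = 1.3248 pm

Initial wavelength:
λ = λ' - Δλ = 13.7981 - 1.3248 = 12.4733 pm

Initial energy:
E = hc/λ = 1239.842 / 12.4733 = 99.4000 keV

(Intermediate values are shown rounded; full precision is carried through to the final answer.)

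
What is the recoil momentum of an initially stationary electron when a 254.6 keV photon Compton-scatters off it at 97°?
1.7037e-22 kg·m/s

The electron is initially at rest, so by conservation of momentum:
p⃗_e = p⃗₀ − p⃗'  (incident photon momentum minus scattered photon momentum)

Photon momentum magnitudes (p = h/λ = E/c):
λ₀ = hc/E₀ = 4.8698 pm → p₀ = h/λ₀ = 1.3607e-22 kg·m/s
Δλ = λ_C(1 − cos 97°) = 2.7220 pm
λ' = 7.5918 pm → p' = h/λ' = 8.7280e-23 kg·m/s

The scattered photon makes angle θ = 97° with the incident direction, so by the law of cosines:
|p⃗_e|² = p₀² + p'² − 2p₀p'cos θ
|p⃗_e|² = (1.3607e-22)² + (8.7280e-23)² − 2·1.3607e-22·8.7280e-23·cos(97°)
|p⃗_e| = 1.7037e-22 kg·m/s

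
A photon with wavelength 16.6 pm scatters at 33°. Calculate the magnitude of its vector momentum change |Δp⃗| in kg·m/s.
2.2430e-23 kg·m/s

Photon momentum magnitude is p = h/λ.

Initial momentum:
p₀ = h/λ = 6.6261e-34/1.6600e-11 = 3.9916e-23 kg·m/s

After scattering:
λ' = λ + Δλ = 16.6 + 0.3914 = 16.9914 pm
p' = h/λ' = 6.6261e-34/1.6991e-11 = 3.8997e-23 kg·m/s

Momentum is a vector; the scattered photon's direction makes angle θ = 33° with the incident direction. The magnitude of the vector change Δp⃗ = p⃗₀ − p⃗' is found from the law of cosines:
|Δp⃗|² = p₀² + p'² − 2p₀p'cos θ
|Δp⃗|² = (3.9916e-23)² + (3.8997e-23)² − 2·3.9916e-23·3.8997e-23·cos(33°)
|Δp⃗| = 2.2430e-23 kg·m/s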